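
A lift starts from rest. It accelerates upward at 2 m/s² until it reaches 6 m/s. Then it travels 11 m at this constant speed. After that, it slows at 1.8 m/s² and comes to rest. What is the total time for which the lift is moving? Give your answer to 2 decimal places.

Phase 1 (accelerating): v₀ = 0 m/s, a = 2 m/s².
v = v₀ + at → t = (6 − 0) / 2 = 3.00 s
v² = v₀² + 2aΔx → Δx = (6² − 0²)/(2·2) = 9.00 m

Phase 2 (constant speed): v₀ = 6.00 m/s, a = 0 m/s².
Constant speed: t = d/v = 11/6.00 = 1.83 s

Phase 3 (decelerating): v₀ = 6.00 m/s, a = -1.8 m/s².
v = v₀ + at → t = (0 − 6.00) / -1.8 = 3.33 s
v² = v₀² + 2aΔx → Δx = (0² − 6.00²)/(2·-1.8) = 10.0 m
Total time = 3.00 + 1.83 + 3.33 = 8.17 s

8.17 s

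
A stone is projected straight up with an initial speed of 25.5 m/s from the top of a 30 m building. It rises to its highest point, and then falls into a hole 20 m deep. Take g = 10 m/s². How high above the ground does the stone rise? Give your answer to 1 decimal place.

Phase 1 (rising): v₀ = 25.5 m/s, a = -10 m/s².
v = v₀ + at → t = (0 − 25.5) / -10 = 2.55 s
v² = v₀² + 2aΔx → Δx = (0² − 25.5²)/(2·-10) = 32.5 m
Maximum height = 30 + 32.5 = 62.5 m

62.5 m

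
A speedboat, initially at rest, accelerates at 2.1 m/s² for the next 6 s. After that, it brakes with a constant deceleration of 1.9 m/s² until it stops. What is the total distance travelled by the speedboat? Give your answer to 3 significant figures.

79.6 m

Phase 1 (accelerating): v₀ = 0 m/s, a = 2.1 m/s².
v = v₀ + at = 0 + (2.1)(6) = 12.6 m/s
Δx = v₀t + ½at² = 0·6 + 0.5·2.1·6² = 37.8 m

Phase 2 (decelerating): v₀ = 12.6 m/s, a = -1.9 m/s².
v = v₀ + at → t = (0 − 12.6) / -1.9 = 6.63 s
v² = v₀² + 2aΔx → Δx = (0² − 12.6²)/(2·-1.9) = 41.8 m
Total distance = 37.8 + 41.8 = 79.6 m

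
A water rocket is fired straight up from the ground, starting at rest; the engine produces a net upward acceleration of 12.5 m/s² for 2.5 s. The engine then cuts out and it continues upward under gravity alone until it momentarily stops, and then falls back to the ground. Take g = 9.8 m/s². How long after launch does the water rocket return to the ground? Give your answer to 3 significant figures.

9.95 s

Phase 1 (powered ascent): v₀ = 0 m/s, a = 12.5 m/s².
v = v₀ + at = 0 + (12.5)(2.5) = 31.2 m/s
Δx = v₀t + ½at² = 0·2.5 + 0.5·12.5·2.5² = 39.1 m

Phase 2 (coasting upward): v₀ = 31.2 m/s, a = -9.8 m/s².
v = v₀ + at → t = (0 − 31.2) / -9.8 = 3.19 s
v² = v₀² + 2aΔx → Δx = (0² − 31.2²)/(2·-9.8) = 49.8 m

Phase 3 (free fall): v₀ = 0 m/s, a = -9.8 m/s².
Falls 88.9 m from rest: t = √(2·88.9/9.8) = 4.26 s; v = g·t = 41.7 m/s.
Total time = 2.50 + 3.19 + 4.26 = 9.95 s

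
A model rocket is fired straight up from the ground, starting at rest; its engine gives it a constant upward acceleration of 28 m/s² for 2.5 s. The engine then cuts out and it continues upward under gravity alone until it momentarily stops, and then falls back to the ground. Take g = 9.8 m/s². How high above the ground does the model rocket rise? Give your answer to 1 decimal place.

Phase 1 (powered ascent): v₀ = 0 m/s, a = 28 m/s².
v = v₀ + at = 0 + (28)(2.5) = 70.0 m/s
Δx = v₀t + ½at² = 0·2.5 + 0.5·28·2.5² = 87.5 m

Phase 2 (coasting upward): v₀ = 70.0 m/s, a = -9.8 m/s².
v = v₀ + at → t = (0 − 70.0) / -9.8 = 7.14 s
v² = v₀² + 2aΔx → Δx = (0² − 70.0²)/(2·-9.8) = 250 m
Maximum height = 87.5 + 250 = 338 m

337.5 m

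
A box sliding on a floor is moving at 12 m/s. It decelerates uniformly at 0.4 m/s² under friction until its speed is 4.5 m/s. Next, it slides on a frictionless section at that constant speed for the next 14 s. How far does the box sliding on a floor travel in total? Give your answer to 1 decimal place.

217.7 m

Phase 1 (decelerating): v₀ = 12.0 m/s, a = -0.4 m/s².
v = v₀ + at → t = (4.5 − 12.0) / -0.4 = 18.8 s
v² = v₀² + 2aΔx → Δx = (4.5² − 12.0²)/(2·-0.4) = 155 m

Phase 2 (constant speed): v₀ = 4.50 m/s, a = 0 m/s².
v = v₀ + at = 4.50 + (0)(14) = 4.50 m/s
Δx = v₀t + ½at² = 4.50·14 + 0.5·0·14² = 63.0 m
Total distance = 155 + 63.0 = 218 m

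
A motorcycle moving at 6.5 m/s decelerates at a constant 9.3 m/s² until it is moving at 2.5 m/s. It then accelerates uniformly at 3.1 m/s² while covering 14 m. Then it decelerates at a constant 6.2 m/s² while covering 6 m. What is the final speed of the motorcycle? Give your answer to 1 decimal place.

Phase 1 (decelerating): v₀ = 6.50 m/s, a = -9.3 m/s².
v = v₀ + at → t = (2.5 − 6.50) / -9.3 = 0.430 s
v² = v₀² + 2aΔx → Δx = (2.5² − 6.50²)/(2·-9.3) = 1.94 m

Phase 2 (accelerating): v₀ = 2.50 m/s, a = 3.1 m/s².
v² = v₀² + 2aΔx = 2.50² + 2·3.1·14 = 93.0 → v = 9.65 m/s
t = (v − v₀)/a = (9.65 − 2.50)/3.1 = 2.31 s

Phase 3 (decelerating): v₀ = 9.65 m/s, a = -6.2 m/s².
v² = v₀² + 2aΔx = 9.65² + 2·-6.2·6 = 18.6 → v = 4.32 m/s
t = (v − v₀)/a = (4.32 − 9.65)/-6.2 = 0.859 s
Final speed = 4.32 m/s

4.3 m/s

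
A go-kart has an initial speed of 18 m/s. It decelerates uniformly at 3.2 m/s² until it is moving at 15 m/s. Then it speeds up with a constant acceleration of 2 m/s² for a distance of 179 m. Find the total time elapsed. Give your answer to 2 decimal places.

8.78 s

Phase 1 (decelerating): v₀ = 18.0 m/s, a = -3.2 m/s².
v = v₀ + at → t = (15 − 18.0) / -3.2 = 0.938 s
v² = v₀² + 2aΔx → Δx = (15² − 18.0²)/(2·-3.2) = 15.5 m

Phase 2 (accelerating): v₀ = 15.0 m/s, a = 2 m/s².
v² = v₀² + 2aΔx = 15.0² + 2·2·179 = 941 → v = 30.7 m/s
t = (v − v₀)/a = (30.7 − 15.0)/2 = 7.84 s
Total time = 0.938 + 7.84 = 8.78 s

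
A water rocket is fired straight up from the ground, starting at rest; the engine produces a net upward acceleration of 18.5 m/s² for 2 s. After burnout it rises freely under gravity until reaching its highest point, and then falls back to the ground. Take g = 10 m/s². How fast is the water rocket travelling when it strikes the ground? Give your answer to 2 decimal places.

45.92 m/s

Phase 1 (powered ascent): v₀ = 0 m/s, a = 18.5 m/s².
v = v₀ + at = 0 + (18.5)(2) = 37.0 m/s
Δx = v₀t + ½at² = 0·2 + 0.5·18.5·2² = 37.0 m

Phase 2 (coasting upward): v₀ = 37.0 m/s, a = -10 m/s².
v = v₀ + at → t = (0 − 37.0) / -10 = 3.70 s
v² = v₀² + 2aΔx → Δx = (0² − 37.0²)/(2·-10) = 68.5 m

Phase 3 (free fall): v₀ = 0 m/s, a = -10 m/s².
Falls 105 m from rest: t = √(2·105/10) = 4.59 s; v = g·t = 45.9 m/s.
Impact speed = 45.9 m/s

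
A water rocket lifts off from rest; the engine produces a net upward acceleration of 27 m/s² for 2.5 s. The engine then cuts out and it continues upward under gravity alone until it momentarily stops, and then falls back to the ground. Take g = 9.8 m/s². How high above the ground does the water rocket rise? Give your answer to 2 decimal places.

Phase 1 (powered ascent): v₀ = 0 m/s, a = 27 m/s².
v = v₀ + at = 0 + (27)(2.5) = 67.5 m/s
Δx = v₀t + ½at² = 0·2.5 + 0.5·27·2.5² = 84.4 m

Phase 2 (coasting upward): v₀ = 67.5 m/s, a = -9.8 m/s².
v = v₀ + at → t = (0 − 67.5) / -9.8 = 6.89 s
v² = v₀² + 2aΔx → Δx = (0² − 67.5²)/(2·-9.8) = 232 m
Maximum height = 84.4 + 232 = 317 m

316.84 m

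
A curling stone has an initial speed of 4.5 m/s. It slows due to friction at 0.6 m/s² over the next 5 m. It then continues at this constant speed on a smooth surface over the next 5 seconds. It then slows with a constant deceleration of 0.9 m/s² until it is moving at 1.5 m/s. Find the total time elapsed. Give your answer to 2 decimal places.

Phase 1 (decelerating): v₀ = 4.50 m/s, a = -0.6 m/s².
v² = v₀² + 2aΔx = 4.50² + 2·-0.6·5 = 14.2 → v = 3.77 m/s
t = (v − v₀)/a = (3.77 − 4.50)/-0.6 = 1.21 s

Phase 2 (constant speed): v₀ = 3.77 m/s, a = 0 m/s².
v = v₀ + at = 3.77 + (0)(5) = 3.77 m/s
Δx = v₀t + ½at² = 3.77·5 + 0.5·0·5² = 18.9 m

Phase 3 (decelerating): v₀ = 3.77 m/s, a = -0.9 m/s².
v = v₀ + at → t = (1.5 − 3.77) / -0.9 = 2.53 s
v² = v₀² + 2aΔx → Δx = (1.5² − 3.77²)/(2·-0.9) = 6.67 m
Total time = 1.21 + 5.00 + 2.53 = 8.74 s

8.74 s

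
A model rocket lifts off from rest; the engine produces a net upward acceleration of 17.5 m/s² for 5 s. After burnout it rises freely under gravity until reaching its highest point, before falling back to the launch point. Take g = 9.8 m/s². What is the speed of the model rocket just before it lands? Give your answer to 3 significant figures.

Phase 1 (powered ascent): v₀ = 0 m/s, a = 17.5 m/s².
v = v₀ + at = 0 + (17.5)(5) = 87.5 m/s
Δx = v₀t + ½at² = 0·5 + 0.5·17.5·5² = 219 m

Phase 2 (coasting upward): v₀ = 87.5 m/s, a = -9.8 m/s².
v = v₀ + at → t = (0 − 87.5) / -9.8 = 8.93 s
v² = v₀² + 2aΔx → Δx = (0² − 87.5²)/(2·-9.8) = 391 m

Phase 3 (free fall): v₀ = 0 m/s, a = -9.8 m/s².
Falls 609 m from rest: t = √(2·609/9.8) = 11.2 s; v = g·t = 109 m/s.
Impact speed = 109 m/s

109 m/s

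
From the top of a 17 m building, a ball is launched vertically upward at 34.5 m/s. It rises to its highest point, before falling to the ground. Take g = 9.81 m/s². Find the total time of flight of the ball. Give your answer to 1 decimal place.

Phase 1 (rising): v₀ = 34.5 m/s, a = -9.81 m/s².
v = v₀ + at → t = (0 − 34.5) / -9.81 = 3.52 s
v² = v₀² + 2aΔx → Δx = (0² − 34.5²)/(2·-9.81) = 60.7 m

Phase 2 (falling): v₀ = 0 m/s, a = -9.81 m/s².
Falls 77.7 m from rest: t = √(2·77.7/9.81) = 3.98 s; v = g·t = 39.0 m/s.
Total time = 3.52 + 3.98 = 7.50 s

7.5 s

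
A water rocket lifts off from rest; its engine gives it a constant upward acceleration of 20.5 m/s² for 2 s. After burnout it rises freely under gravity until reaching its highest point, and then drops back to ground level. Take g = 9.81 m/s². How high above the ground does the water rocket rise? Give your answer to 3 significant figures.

Phase 1 (powered ascent): v₀ = 0 m/s, a = 20.5 m/s².
v = v₀ + at = 0 + (20.5)(2) = 41.0 m/s
Δx = v₀t + ½at² = 0·2 + 0.5·20.5·2² = 41.0 m

Phase 2 (coasting upward): v₀ = 41.0 m/s, a = -9.81 m/s².
v = v₀ + at → t = (0 − 41.0) / -9.81 = 4.18 s
v² = v₀² + 2aΔx → Δx = (0² − 41.0²)/(2·-9.81) = 85.7 m
Maximum height = 41.0 + 85.7 = 127 m

127 m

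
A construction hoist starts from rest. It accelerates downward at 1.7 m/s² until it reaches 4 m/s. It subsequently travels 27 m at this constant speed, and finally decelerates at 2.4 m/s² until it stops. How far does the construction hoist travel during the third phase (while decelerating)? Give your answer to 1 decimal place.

Phase 1 (accelerating): v₀ = 0 m/s, a = 1.7 m/s².
v = v₀ + at → t = (4 − 0) / 1.7 = 2.35 s
v² = v₀² + 2aΔx → Δx = (4² − 0²)/(2·1.7) = 4.71 m

Phase 2 (constant speed): v₀ = 4.00 m/s, a = 0 m/s².
Constant speed: t = d/v = 27/4.00 = 6.75 s

Phase 3 (decelerating): v₀ = 4.00 m/s, a = -2.4 m/s².
v = v₀ + at → t = (0 − 4.00) / -2.4 = 1.67 s
v² = v₀² + 2aΔx → Δx = (0² − 4.00²)/(2·-2.4) = 3.33 m
Distance in phase 3 = 3.33 m

3.3 m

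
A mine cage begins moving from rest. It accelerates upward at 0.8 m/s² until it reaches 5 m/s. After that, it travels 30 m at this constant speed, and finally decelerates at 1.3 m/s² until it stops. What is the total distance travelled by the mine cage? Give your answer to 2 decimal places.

Phase 1 (accelerating): v₀ = 0 m/s, a = 0.8 m/s².
v = v₀ + at → t = (5 − 0) / 0.8 = 6.25 s
v² = v₀² + 2aΔx → Δx = (5² − 0²)/(2·0.8) = 15.6 m

Phase 2 (constant speed): v₀ = 5.00 m/s, a = 0 m/s².
Constant speed: t = d/v = 30/5.00 = 6.00 s

Phase 3 (decelerating): v₀ = 5.00 m/s, a = -1.3 m/s².
v = v₀ + at → t = (0 − 5.00) / -1.3 = 3.85 s
v² = v₀² + 2aΔx → Δx = (0² − 5.00²)/(2·-1.3) = 9.62 m
Total distance = 15.6 + 30.0 + 9.62 = 55.2 m

55.24 m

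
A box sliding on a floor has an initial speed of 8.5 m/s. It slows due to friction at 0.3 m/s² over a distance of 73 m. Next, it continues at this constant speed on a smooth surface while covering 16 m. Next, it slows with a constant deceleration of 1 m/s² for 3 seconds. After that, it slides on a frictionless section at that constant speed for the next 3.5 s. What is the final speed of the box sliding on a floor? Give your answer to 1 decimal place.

Phase 1 (decelerating): v₀ = 8.50 m/s, a = -0.3 m/s².
v² = v₀² + 2aΔx = 8.50² + 2·-0.3·73 = 28.5 → v = 5.33 m/s
t = (v − v₀)/a = (5.33 − 8.50)/-0.3 = 10.6 s

Phase 2 (constant speed): v₀ = 5.33 m/s, a = 0 m/s².
Constant speed: t = d/v = 16/5.33 = 3.00 s

Phase 3 (decelerating): v₀ = 5.33 m/s, a = -1 m/s².
v = v₀ + at = 5.33 + (-1)(3) = 2.33 m/s
Δx = v₀t + ½at² = 5.33·3 + 0.5·-1·3² = 11.5 m

Phase 4 (constant speed): v₀ = 2.33 m/s, a = 0 m/s².
v = v₀ + at = 2.33 + (0)(3.5) = 2.33 m/s
Δx = v₀t + ½at² = 2.33·3.5 + 0.5·0·3.5² = 8.17 m
Final speed = 2.33 m/s

2.3 m/s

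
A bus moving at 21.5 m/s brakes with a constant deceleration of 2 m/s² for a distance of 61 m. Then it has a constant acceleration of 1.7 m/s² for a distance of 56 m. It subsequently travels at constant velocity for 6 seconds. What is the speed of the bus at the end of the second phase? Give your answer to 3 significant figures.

20.2 m/s

Phase 1 (decelerating): v₀ = 21.5 m/s, a = -2 m/s².
v² = v₀² + 2aΔx = 21.5² + 2·-2·61 = 218 → v = 14.8 m/s
t = (v − v₀)/a = (14.8 − 21.5)/-2 = 3.36 s

Phase 2 (accelerating): v₀ = 14.8 m/s, a = 1.7 m/s².
v² = v₀² + 2aΔx = 14.8² + 2·1.7·56 = 409 → v = 20.2 m/s
t = (v − v₀)/a = (20.2 − 14.8)/1.7 = 3.20 s
Speed at end of phase 2 = 20.2 m/s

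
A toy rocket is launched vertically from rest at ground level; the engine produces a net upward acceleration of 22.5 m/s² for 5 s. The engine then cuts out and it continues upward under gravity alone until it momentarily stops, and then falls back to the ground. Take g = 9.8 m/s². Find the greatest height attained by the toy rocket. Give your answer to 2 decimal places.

Phase 1 (powered ascent): v₀ = 0 m/s, a = 22.5 m/s².
v = v₀ + at = 0 + (22.5)(5) = 112 m/s
Δx = v₀t + ½at² = 0·5 + 0.5·22.5·5² = 281 m

Phase 2 (coasting upward): v₀ = 112 m/s, a = -9.8 m/s².
v = v₀ + at → t = (0 − 112) / -9.8 = 11.5 s
v² = v₀² + 2aΔx → Δx = (0² − 112²)/(2·-9.8) = 646 m
Maximum height = 281 + 646 = 927 m

926.98 m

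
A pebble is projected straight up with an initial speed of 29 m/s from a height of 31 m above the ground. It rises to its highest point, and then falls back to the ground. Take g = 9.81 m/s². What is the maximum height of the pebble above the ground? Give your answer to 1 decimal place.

73.9 m

Phase 1 (rising): v₀ = 29.0 m/s, a = -9.81 m/s².
v = v₀ + at → t = (0 − 29.0) / -9.81 = 2.96 s
v² = v₀² + 2aΔx → Δx = (0² − 29.0²)/(2·-9.81) = 42.9 m
Maximum height = 31 + 42.9 = 73.9 m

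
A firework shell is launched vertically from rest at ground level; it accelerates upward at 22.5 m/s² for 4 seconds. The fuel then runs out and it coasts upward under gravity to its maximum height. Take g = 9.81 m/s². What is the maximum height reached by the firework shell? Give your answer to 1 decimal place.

Phase 1 (powered ascent): v₀ = 0 m/s, a = 22.5 m/s².
v = v₀ + at = 0 + (22.5)(4) = 90.0 m/s
Δx = v₀t + ½at² = 0·4 + 0.5·22.5·4² = 180 m

Phase 2 (coasting upward): v₀ = 90.0 m/s, a = -9.81 m/s².
v = v₀ + at → t = (0 − 90.0) / -9.81 = 9.17 s
v² = v₀² + 2aΔx → Δx = (0² − 90.0²)/(2·-9.81) = 413 m
Maximum height = 180 + 413 = 593 m

592.8 m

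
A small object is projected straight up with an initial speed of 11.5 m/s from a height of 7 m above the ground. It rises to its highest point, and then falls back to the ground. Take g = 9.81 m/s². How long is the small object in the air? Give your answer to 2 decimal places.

2.85 s

Phase 1 (rising): v₀ = 11.5 m/s, a = -9.81 m/s².
v = v₀ + at → t = (0 − 11.5) / -9.81 = 1.17 s
v² = v₀² + 2aΔx → Δx = (0² − 11.5²)/(2·-9.81) = 6.74 m

Phase 2 (falling): v₀ = 0 m/s, a = -9.81 m/s².
Falls 13.7 m from rest: t = √(2·13.7/9.81) = 1.67 s; v = g·t = 16.4 m/s.
Total time = 1.17 + 1.67 = 2.85 s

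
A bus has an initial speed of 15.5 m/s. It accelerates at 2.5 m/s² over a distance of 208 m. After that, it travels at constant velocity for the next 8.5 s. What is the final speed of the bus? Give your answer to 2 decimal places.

35.78 m/s

Phase 1 (accelerating): v₀ = 15.5 m/s, a = 2.5 m/s².
v² = v₀² + 2aΔx = 15.5² + 2·2.5·208 = 1280 → v = 35.8 m/s
t = (v − v₀)/a = (35.8 − 15.5)/2.5 = 8.11 s

Phase 2 (constant speed): v₀ = 35.8 m/s, a = 0 m/s².
v = v₀ + at = 35.8 + (0)(8.5) = 35.8 m/s
Δx = v₀t + ½at² = 35.8·8.5 + 0.5·0·8.5² = 304 m
Final speed = 35.8 m/s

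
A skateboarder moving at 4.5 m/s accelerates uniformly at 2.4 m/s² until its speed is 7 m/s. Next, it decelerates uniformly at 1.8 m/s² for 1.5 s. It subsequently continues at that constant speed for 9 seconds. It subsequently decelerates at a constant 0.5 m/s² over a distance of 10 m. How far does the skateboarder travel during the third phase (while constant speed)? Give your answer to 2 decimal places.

Phase 1 (accelerating): v₀ = 4.50 m/s, a = 2.4 m/s².
v = v₀ + at → t = (7 − 4.50) / 2.4 = 1.04 s
v² = v₀² + 2aΔx → Δx = (7² − 4.50²)/(2·2.4) = 5.99 m

Phase 2 (decelerating): v₀ = 7.00 m/s, a = -1.8 m/s².
v = v₀ + at = 7.00 + (-1.8)(1.5) = 4.30 m/s
Δx = v₀t + ½at² = 7.00·1.5 + 0.5·-1.8·1.5² = 8.47 m

Phase 3 (constant speed): v₀ = 4.30 m/s, a = 0 m/s².
v = v₀ + at = 4.30 + (0)(9) = 4.30 m/s
Δx = v₀t + ½at² = 4.30·9 + 0.5·0·9² = 38.7 m
Distance in phase 3 = 38.7 m

38.70 m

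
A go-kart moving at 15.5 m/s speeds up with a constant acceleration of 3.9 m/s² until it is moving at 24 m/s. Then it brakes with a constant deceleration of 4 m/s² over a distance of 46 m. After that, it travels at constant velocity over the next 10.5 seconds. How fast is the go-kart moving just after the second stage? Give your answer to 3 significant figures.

14.4 m/s

Phase 1 (accelerating): v₀ = 15.5 m/s, a = 3.9 m/s².
v = v₀ + at → t = (24 − 15.5) / 3.9 = 2.18 s
v² = v₀² + 2aΔx → Δx = (24² − 15.5²)/(2·3.9) = 43.0 m

Phase 2 (decelerating): v₀ = 24.0 m/s, a = -4 m/s².
v² = v₀² + 2aΔx = 24.0² + 2·-4·46 = 208 → v = 14.4 m/s
t = (v − v₀)/a = (14.4 − 24.0)/-4 = 2.39 s
Speed at end of phase 2 = 14.4 m/s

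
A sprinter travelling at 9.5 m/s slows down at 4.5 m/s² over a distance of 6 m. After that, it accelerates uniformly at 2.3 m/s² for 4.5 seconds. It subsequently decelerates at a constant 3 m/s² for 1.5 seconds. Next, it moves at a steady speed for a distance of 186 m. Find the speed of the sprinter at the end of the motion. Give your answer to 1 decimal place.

11.9 m/s

Phase 1 (decelerating): v₀ = 9.50 m/s, a = -4.5 m/s².
v² = v₀² + 2aΔx = 9.50² + 2·-4.5·6 = 36.2 → v = 6.02 m/s
t = (v − v₀)/a = (6.02 − 9.50)/-4.5 = 0.773 s

Phase 2 (accelerating): v₀ = 6.02 m/s, a = 2.3 m/s².
v = v₀ + at = 6.02 + (2.3)(4.5) = 16.4 m/s
Δx = v₀t + ½at² = 6.02·4.5 + 0.5·2.3·4.5² = 50.4 m

Phase 3 (decelerating): v₀ = 16.4 m/s, a = -3 m/s².
v = v₀ + at = 16.4 + (-3)(1.5) = 11.9 m/s
Δx = v₀t + ½at² = 16.4·1.5 + 0.5·-3·1.5² = 21.2 m

Phase 4 (constant speed): v₀ = 11.9 m/s, a = 0 m/s².
Constant speed: t = d/v = 186/11.9 = 15.7 s
Final speed = 11.9 m/s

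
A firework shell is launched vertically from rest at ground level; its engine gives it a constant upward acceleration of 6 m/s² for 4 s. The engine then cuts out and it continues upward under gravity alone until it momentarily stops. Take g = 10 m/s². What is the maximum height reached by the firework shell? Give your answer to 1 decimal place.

Phase 1 (powered ascent): v₀ = 0 m/s, a = 6 m/s².
v = v₀ + at = 0 + (6)(4) = 24.0 m/s
Δx = v₀t + ½at² = 0·4 + 0.5·6·4² = 48.0 m

Phase 2 (coasting upward): v₀ = 24.0 m/s, a = -10 m/s².
v = v₀ + at → t = (0 − 24.0) / -10 = 2.40 s
v² = v₀² + 2aΔx → Δx = (0² − 24.0²)/(2·-10) = 28.8 m
Maximum height = 48.0 + 28.8 = 76.8 m

76.8 m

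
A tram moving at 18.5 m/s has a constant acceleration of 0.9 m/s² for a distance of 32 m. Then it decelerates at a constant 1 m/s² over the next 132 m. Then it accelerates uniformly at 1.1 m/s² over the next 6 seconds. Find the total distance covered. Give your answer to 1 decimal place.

Phase 1 (accelerating): v₀ = 18.5 m/s, a = 0.9 m/s².
v² = v₀² + 2aΔx = 18.5² + 2·0.9·32 = 400 → v = 20.0 m/s
t = (v − v₀)/a = (20.0 − 18.5)/0.9 = 1.66 s

Phase 2 (decelerating): v₀ = 20.0 m/s, a = -1 m/s².
v² = v₀² + 2aΔx = 20.0² + 2·-1·132 = 136 → v = 11.7 m/s
t = (v − v₀)/a = (11.7 − 20.0)/-1 = 8.34 s

Phase 3 (accelerating): v₀ = 11.7 m/s, a = 1.1 m/s².
v = v₀ + at = 11.7 + (1.1)(6) = 18.3 m/s
Δx = v₀t + ½at² = 11.7·6 + 0.5·1.1·6² = 89.7 m
Total distance = 32.0 + 132 + 89.7 = 254 m

253.7 m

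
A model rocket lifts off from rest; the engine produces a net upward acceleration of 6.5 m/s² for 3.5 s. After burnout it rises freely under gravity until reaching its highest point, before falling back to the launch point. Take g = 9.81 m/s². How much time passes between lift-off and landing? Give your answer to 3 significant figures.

9.49 s

Phase 1 (powered ascent): v₀ = 0 m/s, a = 6.5 m/s².
v = v₀ + at = 0 + (6.5)(3.5) = 22.8 m/s
Δx = v₀t + ½at² = 0·3.5 + 0.5·6.5·3.5² = 39.8 m

Phase 2 (coasting upward): v₀ = 22.8 m/s, a = -9.81 m/s².
v = v₀ + at → t = (0 − 22.8) / -9.81 = 2.32 s
v² = v₀² + 2aΔx → Δx = (0² − 22.8²)/(2·-9.81) = 26.4 m

Phase 3 (free fall): v₀ = 0 m/s, a = -9.81 m/s².
Falls 66.2 m from rest: t = √(2·66.2/9.81) = 3.67 s; v = g·t = 36.0 m/s.
Total time = 3.50 + 2.32 + 3.67 = 9.49 s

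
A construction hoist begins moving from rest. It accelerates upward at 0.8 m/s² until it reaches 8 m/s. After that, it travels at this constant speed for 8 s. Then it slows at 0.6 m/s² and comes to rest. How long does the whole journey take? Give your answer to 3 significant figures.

Phase 1 (accelerating): v₀ = 0 m/s, a = 0.8 m/s².
v = v₀ + at → t = (8 − 0) / 0.8 = 10.0 s
v² = v₀² + 2aΔx → Δx = (8² − 0²)/(2·0.8) = 40.0 m

Phase 2 (constant speed): v₀ = 8.00 m/s, a = 0 m/s².
v = v₀ + at = 8.00 + (0)(8) = 8.00 m/s
Δx = v₀t + ½at² = 8.00·8 + 0.5·0·8² = 64.0 m

Phase 3 (decelerating): v₀ = 8.00 m/s, a = -0.6 m/s².
v = v₀ + at → t = (0 − 8.00) / -0.6 = 13.3 s
v² = v₀² + 2aΔx → Δx = (0² − 8.00²)/(2·-0.6) = 53.3 m
Total time = 10.0 + 8.00 + 13.3 = 31.3 s

31.3 s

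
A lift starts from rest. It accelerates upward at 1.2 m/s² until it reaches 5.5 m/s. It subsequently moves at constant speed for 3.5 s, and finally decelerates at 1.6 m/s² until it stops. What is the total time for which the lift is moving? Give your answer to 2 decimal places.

11.52 s

Phase 1 (accelerating): v₀ = 0 m/s, a = 1.2 m/s².
v = v₀ + at → t = (5.5 − 0) / 1.2 = 4.58 s
v² = v₀² + 2aΔx → Δx = (5.5² − 0²)/(2·1.2) = 12.6 m

Phase 2 (constant speed): v₀ = 5.50 m/s, a = 0 m/s².
v = v₀ + at = 5.50 + (0)(3.5) = 5.50 m/s
Δx = v₀t + ½at² = 5.50·3.5 + 0.5·0·3.5² = 19.2 m

Phase 3 (decelerating): v₀ = 5.50 m/s, a = -1.6 m/s².
v = v₀ + at → t = (0 − 5.50) / -1.6 = 3.44 s
v² = v₀² + 2aΔx → Δx = (0² − 5.50²)/(2·-1.6) = 9.45 m
Total time = 4.58 + 3.50 + 3.44 = 11.5 s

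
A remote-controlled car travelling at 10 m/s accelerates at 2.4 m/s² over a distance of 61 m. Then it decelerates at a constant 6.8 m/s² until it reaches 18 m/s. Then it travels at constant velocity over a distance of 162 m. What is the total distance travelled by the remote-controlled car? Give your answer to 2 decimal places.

228.06 m

Phase 1 (accelerating): v₀ = 10.0 m/s, a = 2.4 m/s².
v² = v₀² + 2aΔx = 10.0² + 2·2.4·61 = 393 → v = 19.8 m/s
t = (v − v₀)/a = (19.8 − 10.0)/2.4 = 4.09 s

Phase 2 (decelerating): v₀ = 19.8 m/s, a = -6.8 m/s².
v = v₀ + at → t = (18 − 19.8) / -6.8 = 0.268 s
v² = v₀² + 2aΔx → Δx = (18² − 19.8²)/(2·-6.8) = 5.06 m

Phase 3 (constant speed): v₀ = 18.0 m/s, a = 0 m/s².
Constant speed: t = d/v = 162/18.0 = 9.00 s
Total distance = 61.0 + 5.06 + 162 = 228 m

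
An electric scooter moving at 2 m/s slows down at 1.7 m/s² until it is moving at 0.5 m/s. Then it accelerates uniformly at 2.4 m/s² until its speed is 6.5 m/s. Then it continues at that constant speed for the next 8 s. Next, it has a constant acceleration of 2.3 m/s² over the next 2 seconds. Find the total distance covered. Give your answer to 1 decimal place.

Phase 1 (decelerating): v₀ = 2.00 m/s, a = -1.7 m/s².
v = v₀ + at → t = (0.5 − 2.00) / -1.7 = 0.882 s
v² = v₀² + 2aΔx → Δx = (0.5² − 2.00²)/(2·-1.7) = 1.10 m

Phase 2 (accelerating): v₀ = 0.500 m/s, a = 2.4 m/s².
v = v₀ + at → t = (6.5 − 0.500) / 2.4 = 2.50 s
v² = v₀² + 2aΔx → Δx = (6.5² − 0.500²)/(2·2.4) = 8.75 m

Phase 3 (constant speed): v₀ = 6.50 m/s, a = 0 m/s².
v = v₀ + at = 6.50 + (0)(8) = 6.50 m/s
Δx = v₀t + ½at² = 6.50·8 + 0.5·0·8² = 52.0 m

Phase 4 (accelerating): v₀ = 6.50 m/s, a = 2.3 m/s².
v = v₀ + at = 6.50 + (2.3)(2) = 11.1 m/s
Δx = v₀t + ½at² = 6.50·2 + 0.5·2.3·2² = 17.6 m
Total distance = 1.10 + 8.75 + 52.0 + 17.6 = 79.5 m

79.5 m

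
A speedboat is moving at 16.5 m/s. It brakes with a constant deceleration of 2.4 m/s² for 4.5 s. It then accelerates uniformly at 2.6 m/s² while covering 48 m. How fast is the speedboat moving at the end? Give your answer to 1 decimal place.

16.8 m/s

Phase 1 (decelerating): v₀ = 16.5 m/s, a = -2.4 m/s².
v = v₀ + at = 16.5 + (-2.4)(4.5) = 5.70 m/s
Δx = v₀t + ½at² = 16.5·4.5 + 0.5·-2.4·4.5² = 50.0 m

Phase 2 (accelerating): v₀ = 5.70 m/s, a = 2.6 m/s².
v² = v₀² + 2aΔx = 5.70² + 2·2.6·48 = 282 → v = 16.8 m/s
t = (v − v₀)/a = (16.8 − 5.70)/2.6 = 4.27 s
Final speed = 16.8 m/s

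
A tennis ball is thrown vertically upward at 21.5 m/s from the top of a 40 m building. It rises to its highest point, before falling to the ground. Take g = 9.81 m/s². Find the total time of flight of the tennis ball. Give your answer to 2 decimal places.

Phase 1 (rising): v₀ = 21.5 m/s, a = -9.81 m/s².
v = v₀ + at → t = (0 − 21.5) / -9.81 = 2.19 s
v² = v₀² + 2aΔx → Δx = (0² − 21.5²)/(2·-9.81) = 23.6 m

Phase 2 (falling): v₀ = 0 m/s, a = -9.81 m/s².
Falls 63.6 m from rest: t = √(2·63.6/9.81) = 3.60 s; v = g·t = 35.3 m/s.
Total time = 2.19 + 3.60 = 5.79 s

5.79 s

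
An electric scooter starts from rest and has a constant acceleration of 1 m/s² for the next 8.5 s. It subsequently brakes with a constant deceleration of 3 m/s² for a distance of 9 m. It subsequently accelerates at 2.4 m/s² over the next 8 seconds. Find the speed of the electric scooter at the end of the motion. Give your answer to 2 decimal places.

23.47 m/s

Phase 1 (accelerating): v₀ = 0 m/s, a = 1 m/s².
v = v₀ + at = 0 + (1)(8.5) = 8.50 m/s
Δx = v₀t + ½at² = 0·8.5 + 0.5·1·8.5² = 36.1 m

Phase 2 (decelerating): v₀ = 8.50 m/s, a = -3 m/s².
v² = v₀² + 2aΔx = 8.50² + 2·-3·9 = 18.2 → v = 4.27 m/s
t = (v − v₀)/a = (4.27 − 8.50)/-3 = 1.41 s

Phase 3 (accelerating): v₀ = 4.27 m/s, a = 2.4 m/s².
v = v₀ + at = 4.27 + (2.4)(8) = 23.5 m/s
Δx = v₀t + ½at² = 4.27·8 + 0.5·2.4·8² = 111 m
Final speed = 23.5 m/s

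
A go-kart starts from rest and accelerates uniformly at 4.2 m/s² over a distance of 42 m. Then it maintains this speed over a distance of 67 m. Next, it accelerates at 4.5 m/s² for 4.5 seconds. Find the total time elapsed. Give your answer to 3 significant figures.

12.5 s

Phase 1 (accelerating): v₀ = 0 m/s, a = 4.2 m/s².
v² = v₀² + 2aΔx = 0² + 2·4.2·42 = 353 → v = 18.8 m/s
t = (v − v₀)/a = (18.8 − 0)/4.2 = 4.47 s

Phase 2 (constant speed): v₀ = 18.8 m/s, a = 0 m/s².
Constant speed: t = d/v = 67/18.8 = 3.57 s

Phase 3 (accelerating): v₀ = 18.8 m/s, a = 4.5 m/s².
v = v₀ + at = 18.8 + (4.5)(4.5) = 39.0 m/s
Δx = v₀t + ½at² = 18.8·4.5 + 0.5·4.5·4.5² = 130 m
Total time = 4.47 + 3.57 + 4.50 = 12.5 s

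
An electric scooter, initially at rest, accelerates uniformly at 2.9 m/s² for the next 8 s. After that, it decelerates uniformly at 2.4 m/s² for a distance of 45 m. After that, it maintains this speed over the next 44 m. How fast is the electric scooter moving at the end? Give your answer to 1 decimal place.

Phase 1 (accelerating): v₀ = 0 m/s, a = 2.9 m/s².
v = v₀ + at = 0 + (2.9)(8) = 23.2 m/s
Δx = v₀t + ½at² = 0·8 + 0.5·2.9·8² = 92.8 m

Phase 2 (decelerating): v₀ = 23.2 m/s, a = -2.4 m/s².
v² = v₀² + 2aΔx = 23.2² + 2·-2.4·45 = 322 → v = 18.0 m/s
t = (v − v₀)/a = (18.0 − 23.2)/-2.4 = 2.19 s

Phase 3 (constant speed): v₀ = 18.0 m/s, a = 0 m/s².
Constant speed: t = d/v = 44/18.0 = 2.45 s
Final speed = 18.0 m/s

18.0 m/s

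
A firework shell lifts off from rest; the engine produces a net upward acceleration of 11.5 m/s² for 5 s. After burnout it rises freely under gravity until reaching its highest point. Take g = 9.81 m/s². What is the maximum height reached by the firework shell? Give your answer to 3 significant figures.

Phase 1 (powered ascent): v₀ = 0 m/s, a = 11.5 m/s².
v = v₀ + at = 0 + (11.5)(5) = 57.5 m/s
Δx = v₀t + ½at² = 0·5 + 0.5·11.5·5² = 144 m

Phase 2 (coasting upward): v₀ = 57.5 m/s, a = -9.81 m/s².
v = v₀ + at → t = (0 − 57.5) / -9.81 = 5.86 s
v² = v₀² + 2aΔx → Δx = (0² − 57.5²)/(2·-9.81) = 169 m
Maximum height = 144 + 169 = 312 m

312 m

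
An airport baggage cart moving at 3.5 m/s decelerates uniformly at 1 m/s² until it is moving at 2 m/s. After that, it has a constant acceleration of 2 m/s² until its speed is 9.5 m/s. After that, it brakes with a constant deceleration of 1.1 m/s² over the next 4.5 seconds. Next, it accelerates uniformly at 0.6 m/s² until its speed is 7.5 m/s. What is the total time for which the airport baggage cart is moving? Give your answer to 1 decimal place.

14.7 s

Phase 1 (decelerating): v₀ = 3.50 m/s, a = -1 m/s².
v = v₀ + at → t = (2 − 3.50) / -1 = 1.50 s
v² = v₀² + 2aΔx → Δx = (2² − 3.50²)/(2·-1) = 4.12 m

Phase 2 (accelerating): v₀ = 2.00 m/s, a = 2 m/s².
v = v₀ + at → t = (9.5 − 2.00) / 2 = 3.75 s
v² = v₀² + 2aΔx → Δx = (9.5² − 2.00²)/(2·2) = 21.6 m

Phase 3 (decelerating): v₀ = 9.50 m/s, a = -1.1 m/s².
v = v₀ + at = 9.50 + (-1.1)(4.5) = 4.55 m/s
Δx = v₀t + ½at² = 9.50·4.5 + 0.5·-1.1·4.5² = 31.6 m

Phase 4 (accelerating): v₀ = 4.55 m/s, a = 0.6 m/s².
v = v₀ + at → t = (7.5 − 4.55) / 0.6 = 4.92 s
v² = v₀² + 2aΔx → Δx = (7.5² − 4.55²)/(2·0.6) = 29.6 m
Total time = 1.50 + 3.75 + 4.50 + 4.92 = 14.7 s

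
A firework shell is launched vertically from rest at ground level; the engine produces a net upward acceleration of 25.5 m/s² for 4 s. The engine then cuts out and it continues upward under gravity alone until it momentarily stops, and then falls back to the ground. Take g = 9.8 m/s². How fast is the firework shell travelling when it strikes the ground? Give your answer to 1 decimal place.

120.0 m/s

Phase 1 (powered ascent): v₀ = 0 m/s, a = 25.5 m/s².
v = v₀ + at = 0 + (25.5)(4) = 102 m/s
Δx = v₀t + ½at² = 0·4 + 0.5·25.5·4² = 204 m

Phase 2 (coasting upward): v₀ = 102 m/s, a = -9.8 m/s².
v = v₀ + at → t = (0 − 102) / -9.8 = 10.4 s
v² = v₀² + 2aΔx → Δx = (0² − 102²)/(2·-9.8) = 531 m

Phase 3 (free fall): v₀ = 0 m/s, a = -9.8 m/s².
Falls 735 m from rest: t = √(2·735/9.8) = 12.2 s; v = g·t = 120 m/s.
Impact speed = 120 m/s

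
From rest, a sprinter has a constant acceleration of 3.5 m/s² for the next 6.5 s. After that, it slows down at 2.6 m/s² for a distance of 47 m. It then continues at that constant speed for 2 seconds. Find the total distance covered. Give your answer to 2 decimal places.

Phase 1 (accelerating): v₀ = 0 m/s, a = 3.5 m/s².
v = v₀ + at = 0 + (3.5)(6.5) = 22.8 m/s
Δx = v₀t + ½at² = 0·6.5 + 0.5·3.5·6.5² = 73.9 m

Phase 2 (decelerating): v₀ = 22.8 m/s, a = -2.6 m/s².
v² = v₀² + 2aΔx = 22.8² + 2·-2.6·47 = 273 → v = 16.5 m/s
t = (v − v₀)/a = (16.5 − 22.8)/-2.6 = 2.39 s

Phase 3 (constant speed): v₀ = 16.5 m/s, a = 0 m/s².
v = v₀ + at = 16.5 + (0)(2) = 16.5 m/s
Δx = v₀t + ½at² = 16.5·2 + 0.5·0·2² = 33.1 m
Total distance = 73.9 + 47.0 + 33.1 = 154 m

153.99 m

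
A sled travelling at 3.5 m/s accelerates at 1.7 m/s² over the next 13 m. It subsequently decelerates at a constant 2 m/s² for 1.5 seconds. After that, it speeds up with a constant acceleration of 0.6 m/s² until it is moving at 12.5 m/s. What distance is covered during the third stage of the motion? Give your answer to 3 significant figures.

113 m

Phase 1 (accelerating): v₀ = 3.50 m/s, a = 1.7 m/s².
v² = v₀² + 2aΔx = 3.50² + 2·1.7·13 = 56.4 → v = 7.51 m/s
t = (v − v₀)/a = (7.51 − 3.50)/1.7 = 2.36 s

Phase 2 (decelerating): v₀ = 7.51 m/s, a = -2 m/s².
v = v₀ + at = 7.51 + (-2)(1.5) = 4.51 m/s
Δx = v₀t + ½at² = 7.51·1.5 + 0.5·-2·1.5² = 9.02 m

Phase 3 (accelerating): v₀ = 4.51 m/s, a = 0.6 m/s².
v = v₀ + at → t = (12.5 − 4.51) / 0.6 = 13.3 s
v² = v₀² + 2aΔx → Δx = (12.5² − 4.51²)/(2·0.6) = 113 m
Distance in phase 3 = 113 m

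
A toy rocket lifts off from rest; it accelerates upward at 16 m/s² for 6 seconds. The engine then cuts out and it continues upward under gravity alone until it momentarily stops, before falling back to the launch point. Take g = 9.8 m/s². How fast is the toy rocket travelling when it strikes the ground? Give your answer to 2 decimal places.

121.90 m/s

Phase 1 (powered ascent): v₀ = 0 m/s, a = 16 m/s².
v = v₀ + at = 0 + (16)(6) = 96.0 m/s
Δx = v₀t + ½at² = 0·6 + 0.5·16·6² = 288 m

Phase 2 (coasting upward): v₀ = 96.0 m/s, a = -9.8 m/s².
v = v₀ + at → t = (0 − 96.0) / -9.8 = 9.80 s
v² = v₀² + 2aΔx → Δx = (0² − 96.0²)/(2·-9.8) = 470 m

Phase 3 (free fall): v₀ = 0 m/s, a = -9.8 m/s².
Falls 758 m from rest: t = √(2·758/9.8) = 12.4 s; v = g·t = 122 m/s.
Impact speed = 122 m/s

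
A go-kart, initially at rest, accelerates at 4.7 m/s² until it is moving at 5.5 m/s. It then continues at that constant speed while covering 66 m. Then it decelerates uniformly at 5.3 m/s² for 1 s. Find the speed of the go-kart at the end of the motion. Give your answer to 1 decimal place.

0.2 m/s

Phase 1 (accelerating): v₀ = 0 m/s, a = 4.7 m/s².
v = v₀ + at → t = (5.5 − 0) / 4.7 = 1.17 s
v² = v₀² + 2aΔx → Δx = (5.5² − 0²)/(2·4.7) = 3.22 m

Phase 2 (constant speed): v₀ = 5.50 m/s, a = 0 m/s².
Constant speed: t = d/v = 66/5.50 = 12.0 s

Phase 3 (decelerating): v₀ = 5.50 m/s, a = -5.3 m/s².
v = v₀ + at = 5.50 + (-5.3)(1) = 0.200 m/s
Δx = v₀t + ½at² = 5.50·1 + 0.5·-5.3·1² = 2.85 m
Final speed = 0.200 m/s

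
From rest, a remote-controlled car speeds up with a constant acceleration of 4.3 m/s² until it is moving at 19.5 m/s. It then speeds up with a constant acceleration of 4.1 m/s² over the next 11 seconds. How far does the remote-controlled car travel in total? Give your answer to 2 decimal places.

506.77 m

Phase 1 (accelerating): v₀ = 0 m/s, a = 4.3 m/s².
v = v₀ + at → t = (19.5 − 0) / 4.3 = 4.53 s
v² = v₀² + 2aΔx → Δx = (19.5² − 0²)/(2·4.3) = 44.2 m

Phase 2 (accelerating): v₀ = 19.5 m/s, a = 4.1 m/s².
v = v₀ + at = 19.5 + (4.1)(11) = 64.6 m/s
Δx = v₀t + ½at² = 19.5·11 + 0.5·4.1·11² = 463 m
Total distance = 44.2 + 463 = 507 m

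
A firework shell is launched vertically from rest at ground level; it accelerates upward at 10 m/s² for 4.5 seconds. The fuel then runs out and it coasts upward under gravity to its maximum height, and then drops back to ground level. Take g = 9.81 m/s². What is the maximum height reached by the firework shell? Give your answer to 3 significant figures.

204 m

Phase 1 (powered ascent): v₀ = 0 m/s, a = 10 m/s².
v = v₀ + at = 0 + (10)(4.5) = 45.0 m/s
Δx = v₀t + ½at² = 0·4.5 + 0.5·10·4.5² = 101 m

Phase 2 (coasting upward): v₀ = 45.0 m/s, a = -9.81 m/s².
v = v₀ + at → t = (0 − 45.0) / -9.81 = 4.59 s
v² = v₀² + 2aΔx → Δx = (0² − 45.0²)/(2·-9.81) = 103 m
Maximum height = 101 + 103 = 204 m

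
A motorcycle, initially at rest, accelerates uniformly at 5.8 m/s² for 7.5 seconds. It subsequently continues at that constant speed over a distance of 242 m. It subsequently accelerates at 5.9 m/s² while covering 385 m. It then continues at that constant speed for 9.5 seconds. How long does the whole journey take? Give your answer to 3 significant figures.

28.8 s

Phase 1 (accelerating): v₀ = 0 m/s, a = 5.8 m/s².
v = v₀ + at = 0 + (5.8)(7.5) = 43.5 m/s
Δx = v₀t + ½at² = 0·7.5 + 0.5·5.8·7.5² = 163 m

Phase 2 (constant speed): v₀ = 43.5 m/s, a = 0 m/s².
Constant speed: t = d/v = 242/43.5 = 5.56 s

Phase 3 (accelerating): v₀ = 43.5 m/s, a = 5.9 m/s².
v² = v₀² + 2aΔx = 43.5² + 2·5.9·385 = 6440 → v = 80.2 m/s
t = (v − v₀)/a = (80.2 − 43.5)/5.9 = 6.22 s

Phase 4 (constant speed): v₀ = 80.2 m/s, a = 0 m/s².
v = v₀ + at = 80.2 + (0)(9.5) = 80.2 m/s
Δx = v₀t + ½at² = 80.2·9.5 + 0.5·0·9.5² = 762 m
Total time = 7.50 + 5.56 + 6.22 + 9.50 = 28.8 s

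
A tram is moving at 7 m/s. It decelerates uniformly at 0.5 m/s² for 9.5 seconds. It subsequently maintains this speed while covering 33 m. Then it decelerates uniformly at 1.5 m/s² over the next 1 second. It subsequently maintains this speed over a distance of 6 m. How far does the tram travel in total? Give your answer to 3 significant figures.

84.4 m

Phase 1 (decelerating): v₀ = 7.00 m/s, a = -0.5 m/s².
v = v₀ + at = 7.00 + (-0.5)(9.5) = 2.25 m/s
Δx = v₀t + ½at² = 7.00·9.5 + 0.5·-0.5·9.5² = 43.9 m

Phase 2 (constant speed): v₀ = 2.25 m/s, a = 0 m/s².
Constant speed: t = d/v = 33/2.25 = 14.7 s

Phase 3 (decelerating): v₀ = 2.25 m/s, a = -1.5 m/s².
v = v₀ + at = 2.25 + (-1.5)(1) = 0.750 m/s
Δx = v₀t + ½at² = 2.25·1 + 0.5·-1.5·1² = 1.50 m

Phase 4 (constant speed): v₀ = 0.750 m/s, a = 0 m/s².
Constant speed: t = d/v = 6/0.750 = 8.00 s
Total distance = 43.9 + 33.0 + 1.50 + 6.00 = 84.4 m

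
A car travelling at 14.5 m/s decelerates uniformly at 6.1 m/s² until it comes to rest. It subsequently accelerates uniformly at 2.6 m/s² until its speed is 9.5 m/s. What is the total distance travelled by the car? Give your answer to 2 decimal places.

34.59 m

Phase 1 (decelerating): v₀ = 14.5 m/s, a = -6.1 m/s².
v = v₀ + at → t = (0 − 14.5) / -6.1 = 2.38 s
v² = v₀² + 2aΔx → Δx = (0² − 14.5²)/(2·-6.1) = 17.2 m

Phase 2 (accelerating): v₀ = 0 m/s, a = 2.6 m/s².
v = v₀ + at → t = (9.5 − 0) / 2.6 = 3.65 s
v² = v₀² + 2aΔx → Δx = (9.5² − 0²)/(2·2.6) = 17.4 m
Total distance = 17.2 + 17.4 = 34.6 m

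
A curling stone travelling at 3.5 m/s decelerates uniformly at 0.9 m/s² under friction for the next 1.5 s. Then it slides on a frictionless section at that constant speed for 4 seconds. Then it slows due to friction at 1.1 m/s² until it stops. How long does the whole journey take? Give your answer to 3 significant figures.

7.45 s

Phase 1 (decelerating): v₀ = 3.50 m/s, a = -0.9 m/s².
v = v₀ + at = 3.50 + (-0.9)(1.5) = 2.15 m/s
Δx = v₀t + ½at² = 3.50·1.5 + 0.5·-0.9·1.5² = 4.24 m

Phase 2 (constant speed): v₀ = 2.15 m/s, a = 0 m/s².
v = v₀ + at = 2.15 + (0)(4) = 2.15 m/s
Δx = v₀t + ½at² = 2.15·4 + 0.5·0·4² = 8.60 m

Phase 3 (decelerating): v₀ = 2.15 m/s, a = -1.1 m/s².
v = v₀ + at → t = (0 − 2.15) / -1.1 = 1.95 s
v² = v₀² + 2aΔx → Δx = (0² − 2.15²)/(2·-1.1) = 2.10 m
Total time = 1.50 + 4.00 + 1.95 = 7.45 s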